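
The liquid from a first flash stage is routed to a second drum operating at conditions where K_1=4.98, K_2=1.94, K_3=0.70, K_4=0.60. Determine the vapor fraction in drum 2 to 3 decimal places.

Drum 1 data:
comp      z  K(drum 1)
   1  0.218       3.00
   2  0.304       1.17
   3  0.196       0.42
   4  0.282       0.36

Drum 1:
Material balance + equilibrium reduce to Σ zᵢ(Kᵢ−1)/(1+ψ₁(Kᵢ−1)) = 0.
g(0) = ΣzᵢKᵢ − 1 = 0.194 and g(1) = 1 − Σzᵢ/Kᵢ = -0.582, so a root lies in (0, 1).
Newton iteration, ψ₁⁰ = 0.37:
  ψ₁ = 0.370: g = -0.0820, g' = -0.601 → ψ₁ = 0.234
  ψ₁ = 0.234: g = 0.0032, g' = -0.661 → ψ₁ = 0.238
Converged at ψ₁ = 0.238.
Drum-1 compositions:
  1: x = 0.148, y = 0.443
  2: x = 0.292, y = 0.342
  3: x = 0.227, y = 0.096
  4: x = 0.333, y = 0.120
Drum-2 feed = drum-1 liquid: z₂ = (0.1476, 0.2922, 0.2275, 0.3328).
Drum 2:
Material balance + equilibrium reduce to Σ zᵢ(Kᵢ−1)/(1+ψ₂(Kᵢ−1)) = 0.
Feasibility: ΣzᵢKᵢ = 1.661, Σzᵢ/Kᵢ = 1.060 — both > 1, two phases present.
Newton iteration, ψ₂⁰ = 0.5:
  ψ₂ = 0.500: g = 0.1366, g' = -0.493 → ψ₂ = 0.777
  ψ₂ = 0.777: g = 0.0200, g' = -0.373 → ψ₂ = 0.831
  ψ₂ = 0.831: g = 0.0003, g' = -0.363 → ψ₂ = 0.832
Converged at ψ₂ = 0.832.
  1: x = 0.034, y = 0.171
  2: x = 0.164, y = 0.318
  3: x = 0.303, y = 0.212
  4: x = 0.499, y = 0.299

V/F (drum 2) = 0.832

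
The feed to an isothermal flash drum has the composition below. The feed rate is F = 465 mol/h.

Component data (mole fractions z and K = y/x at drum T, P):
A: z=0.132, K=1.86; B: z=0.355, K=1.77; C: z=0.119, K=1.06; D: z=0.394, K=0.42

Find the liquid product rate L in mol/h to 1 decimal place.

Iterate (Newton) starting at V/F = 0.32:
  V/F = 0.320: g = 0.0347, g' = -0.396 → V/F = 0.408
  V/F = 0.408: g = -0.0003, g' = -0.403 → V/F = 0.407
Converged at V/F = 0.407.
Then V = V/F·F = 0.4071·465 = 189.3 mol/h and L = F − V = 275.7 mol/h.

L = 275.7 mol/h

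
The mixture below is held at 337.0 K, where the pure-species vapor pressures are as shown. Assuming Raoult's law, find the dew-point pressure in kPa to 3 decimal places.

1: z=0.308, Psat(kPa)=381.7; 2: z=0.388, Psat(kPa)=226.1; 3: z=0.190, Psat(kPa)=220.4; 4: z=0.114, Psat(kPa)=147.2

Pdew = 240.414 kPa

At the dew point ψ → 1, so Σzᵢ/Kᵢ = 1 with Kᵢ = Pᵢˢᵃᵗ/P ⇒ 1/P = Σzᵢ/Pᵢˢᵃᵗ.
1/P = 0.308/381.7 + 0.388/226.1 + 0.190/220.4 + 0.114/147.2 = 0.004159 ⇒ P = 240.414 kPa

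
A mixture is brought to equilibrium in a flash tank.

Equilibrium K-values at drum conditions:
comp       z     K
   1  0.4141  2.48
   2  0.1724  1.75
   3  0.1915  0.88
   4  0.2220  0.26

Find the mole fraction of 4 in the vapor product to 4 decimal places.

y_4 = 0.1245

Let β = V/F and solve Σ zᵢ(Kᵢ−1)/(1+β(Kᵢ−1)) = 0.
Check two-phase: ΣzᵢKᵢ = 1.5549 > 1 and Σzᵢ/Kᵢ = 1.3369 > 1, so g(0) = 0.5549 > 0 and g(1) = -0.3369 < 0.
Newton–Raphson from β = 0.42:
  β = 0.4200: g = 0.21370, g' = -0.6600 → β = 0.7438
  β = 0.7438: g = -0.01590, g' = -0.8502 → β = 0.7251
  β = 0.7251: g = -0.00028, g' = -0.8211 → β = 0.7248
Converged at β = 0.7248.
Compositions from xᵢ = zᵢ/(1+β(Kᵢ−1)), yᵢ = Kᵢxᵢ:
  1: x = 0.1998, y = 0.4955
  2: x = 0.1117, y = 0.1955
  3: x = 0.2097, y = 0.1846
  4: x = 0.4788, y = 0.1245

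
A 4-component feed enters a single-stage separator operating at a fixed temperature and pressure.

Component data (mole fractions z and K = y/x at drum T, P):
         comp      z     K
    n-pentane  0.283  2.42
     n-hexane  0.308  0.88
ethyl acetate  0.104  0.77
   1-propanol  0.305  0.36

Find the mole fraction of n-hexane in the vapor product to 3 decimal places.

y_n-hexane = 0.279

Let ψ = V/F and solve Σ zᵢ(Kᵢ−1)/(1+ψ(Kᵢ−1)) = 0.
g(0) = ΣzᵢKᵢ − 1 = 0.146 and g(1) = 1 − Σzᵢ/Kᵢ = -0.449, so a root lies in (0, 1).
Newton iteration, ψ⁰ = 0.58:
  ψ = 0.580: g = -0.1574, g' = -0.500 → ψ = 0.265
  ψ = 0.265: g = -0.0068, g' = -0.493 → ψ = 0.251
Converged at ψ = 0.251.
Compositions from xᵢ = zᵢ/(1+ψ(Kᵢ−1)), yᵢ = Kᵢxᵢ:
  n-pentane: x = 0.209, y = 0.505
  n-hexane: x = 0.318, y = 0.279
  ethyl acetate: x = 0.110, y = 0.085
  1-propanol: x = 0.363, y = 0.131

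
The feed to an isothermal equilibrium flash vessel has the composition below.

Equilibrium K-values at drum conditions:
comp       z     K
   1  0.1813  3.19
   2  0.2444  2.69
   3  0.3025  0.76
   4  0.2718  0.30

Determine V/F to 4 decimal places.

V/F = 0.5516

Rachford–Rice: g(V/F) = Σ zᵢ(Kᵢ−1)/(1+V/F(Kᵢ−1)) = 0.
g(0) = ΣzᵢKᵢ − 1 = 0.5472 and g(1) = 1 − Σzᵢ/Kᵢ = -0.4517, so a root lies in (0, 1).
Newton–Raphson from V/F = 0.38:
  V/F = 0.3800: g = 0.12912, g' = -0.7862 → V/F = 0.5442
  V/F = 0.5442: g = 0.00543, g' = -0.7410 → V/F = 0.5516
Converged at V/F = 0.5516.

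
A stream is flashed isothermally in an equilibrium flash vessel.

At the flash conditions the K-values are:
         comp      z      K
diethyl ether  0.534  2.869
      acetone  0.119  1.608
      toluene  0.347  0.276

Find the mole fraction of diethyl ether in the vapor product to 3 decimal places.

y_diethyl ether = 0.677

Material balance + equilibrium reduce to Σ zᵢ(Kᵢ−1)/(1+V/F(Kᵢ−1)) = 0.
g(0) = ΣzᵢKᵢ − 1 = 0.819 and g(1) = 1 − Σzᵢ/Kᵢ = -0.517, so a root lies in (0, 1).
Newton–Raphson from V/F = 0.57:
  V/F = 0.570: g = 0.1092, g' = -0.989 → V/F = 0.680
  V/F = 0.680: g = -0.0047, g' = -1.090 → V/F = 0.676
Converged at V/F = 0.676.
Compositions from xᵢ = zᵢ/(1+V/F(Kᵢ−1)), yᵢ = Kᵢxᵢ:
  diethyl ether: x = 0.236, y = 0.677
  acetone: x = 0.084, y = 0.136
  toluene: x = 0.680, y = 0.188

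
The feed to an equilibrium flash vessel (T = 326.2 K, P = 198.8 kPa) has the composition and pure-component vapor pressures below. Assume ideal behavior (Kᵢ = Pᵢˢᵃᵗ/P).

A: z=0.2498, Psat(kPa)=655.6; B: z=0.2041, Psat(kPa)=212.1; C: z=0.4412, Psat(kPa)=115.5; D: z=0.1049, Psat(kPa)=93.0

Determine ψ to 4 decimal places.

Raoult's law: Kᵢ = Pᵢˢᵃᵗ/P = Pᵢˢᵃᵗ/198.8.
  K_A = 655.6/198.8 = 3.297787, K_B = 212.1/198.8 = 1.066901, K_C = 115.5/198.8 = 0.580986, K_D = 93.0/198.8 = 0.467807
Let ψ = V/F and solve Σ zᵢ(Kᵢ−1)/(1+ψ(Kᵢ−1)) = 0.
Feasibility: ΣzᵢKᵢ = 1.3469, Σzᵢ/Kᵢ = 1.2507 — both > 1, two phases present.
Newton iteration, ψ⁰ = 0.54:
  ψ = 0.5400: g = -0.04794, g' = -0.4514 → ψ = 0.4338
  ψ = 0.4338: g = 0.00221, g' = -0.4976 → ψ = 0.4382
Converged at ψ = 0.4382.

ψ = 0.4382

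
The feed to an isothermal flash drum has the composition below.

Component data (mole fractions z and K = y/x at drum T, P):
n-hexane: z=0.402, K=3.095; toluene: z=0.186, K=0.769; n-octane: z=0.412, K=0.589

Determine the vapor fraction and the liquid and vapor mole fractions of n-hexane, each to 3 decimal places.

Let ψ = V/F and solve Σ zᵢ(Kᵢ−1)/(1+ψ(Kᵢ−1)) = 0.
g(0) = ΣzᵢKᵢ − 1 = 0.630 and g(1) = 1 − Σzᵢ/Kᵢ = -0.071, so a root lies in (0, 1).
Newton–Raphson from ψ = 0.47:
  ψ = 0.470: g = 0.1663, g' = -0.567 → ψ = 0.763
  ψ = 0.763: g = 0.0252, g' = -0.424 → ψ = 0.823
  ψ = 0.823: g = 0.0004, g' = -0.412 → ψ = 0.824
Converged at ψ = 0.824.
Compositions from xᵢ = zᵢ/(1+ψ(Kᵢ−1)), yᵢ = Kᵢxᵢ:
  n-hexane: x = 0.148, y = 0.457
  toluene: x = 0.230, y = 0.177
  n-octane: x = 0.623, y = 0.367

ψ = 0.824, x_n-hexane = 0.148, y_n-hexane = 0.457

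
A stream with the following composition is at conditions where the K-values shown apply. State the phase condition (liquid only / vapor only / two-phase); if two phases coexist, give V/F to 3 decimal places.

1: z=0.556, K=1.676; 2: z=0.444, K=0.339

ΣzᵢKᵢ = 1.082; Σzᵢ/Kᵢ = 1.641.
Both exceed 1, so a two-phase solution exists.
Binary case is linear: z₁(K₁−1)(1+ψ(K₂−1)) + z₂(K₂−1)(1+ψ(K₁−1)) = 0
⇒ ψ = [z₁(K₁−1)+z₂(K₂−1)] / [−(K₁−1)(K₂−1)] = 0.0824/0.4468 = 0.184

two-phase, V/F = 0.184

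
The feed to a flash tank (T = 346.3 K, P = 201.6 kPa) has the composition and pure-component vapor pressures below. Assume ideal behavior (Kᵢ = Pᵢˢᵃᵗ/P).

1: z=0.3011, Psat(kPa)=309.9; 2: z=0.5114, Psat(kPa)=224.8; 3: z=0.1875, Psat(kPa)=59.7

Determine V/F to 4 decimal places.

V/F = 0.4230

Raoult's law: Kᵢ = Pᵢˢᵃᵗ/P = Pᵢˢᵃᵗ/201.6.
  K_1 = 309.9/201.6 = 1.537202, K_2 = 224.8/201.6 = 1.115079, K_3 = 59.7/201.6 = 0.296131
Material balance + equilibrium reduce to Σ zᵢ(Kᵢ−1)/(1+V/F(Kᵢ−1)) = 0.
g(0) = ΣzᵢKᵢ − 1 = 0.0886 and g(1) = 1 − Σzᵢ/Kᵢ = -0.2877, so a root lies in (0, 1).
Newton–Raphson from V/F = 0.5:
  V/F = 0.5000: g = -0.02049, g' = -0.2812 → V/F = 0.4271
  V/F = 0.4271: g = -0.00105, g' = -0.2536 → V/F = 0.4230
Converged at V/F = 0.4230.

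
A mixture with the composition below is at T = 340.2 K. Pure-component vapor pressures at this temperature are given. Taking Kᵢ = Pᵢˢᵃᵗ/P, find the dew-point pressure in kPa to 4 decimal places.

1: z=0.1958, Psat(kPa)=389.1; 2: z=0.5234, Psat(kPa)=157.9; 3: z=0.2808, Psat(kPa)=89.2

Pdew = 143.5554 kPa

At the dew point ψ → 1, so Σzᵢ/Kᵢ = 1 with Kᵢ = Pᵢˢᵃᵗ/P ⇒ 1/P = Σzᵢ/Pᵢˢᵃᵗ.
1/P = 0.1958/389.1 + 0.5234/157.9 + 0.2808/89.2 = 0.0069660 ⇒ P = 143.5554 kPa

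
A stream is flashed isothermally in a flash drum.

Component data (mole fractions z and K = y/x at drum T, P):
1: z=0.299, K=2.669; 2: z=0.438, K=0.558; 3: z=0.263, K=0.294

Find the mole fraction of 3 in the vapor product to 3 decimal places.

Rachford–Rice: g(V/F) = Σ zᵢ(Kᵢ−1)/(1+V/F(Kᵢ−1)) = 0.
g(0) = ΣzᵢKᵢ − 1 = 0.120 and g(1) = 1 − Σzᵢ/Kᵢ = -0.792, so a root lies in (0, 1).
Newton–Raphson from V/F = 0.5:
  V/F = 0.500: g = -0.2635, g' = -0.702 → V/F = 0.124
  V/F = 0.124: g = 0.0047, g' = -0.824 → V/F = 0.130
Converged at V/F = 0.130.
Compositions from xᵢ = zᵢ/(1+V/F(Kᵢ−1)), yᵢ = Kᵢxᵢ:
  1: x = 0.246, y = 0.656
  2: x = 0.465, y = 0.259
  3: x = 0.290, y = 0.085

y_3 = 0.085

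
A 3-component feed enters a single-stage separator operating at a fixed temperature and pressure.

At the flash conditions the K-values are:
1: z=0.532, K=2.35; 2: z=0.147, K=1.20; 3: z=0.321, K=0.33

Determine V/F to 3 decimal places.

Newton iteration, V/F⁰ = 0.6:
  V/F = 0.600: g = 0.0634, g' = -0.704 → V/F = 0.690
  V/F = 0.690: g = -0.0024, g' = -0.763 → V/F = 0.687
Converged at V/F = 0.687.

V/F = 0.687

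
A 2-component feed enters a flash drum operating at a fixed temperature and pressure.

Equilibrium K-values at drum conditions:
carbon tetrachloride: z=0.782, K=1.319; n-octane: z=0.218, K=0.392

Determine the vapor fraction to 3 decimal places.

Let ψ = V/F and solve Σ zᵢ(Kᵢ−1)/(1+ψ(Kᵢ−1)) = 0.
Feasibility: ΣzᵢKᵢ = 1.117, Σzᵢ/Kᵢ = 1.149 — both > 1, two phases present.
Iterate (Newton) starting at ψ = 0.36:
  ψ = 0.360: g = 0.0541, g' = -0.196 → ψ = 0.636
  ψ = 0.636: g = -0.0087, g' = -0.269 → ψ = 0.604
  ψ = 0.604: g = -0.0002, g' = -0.257 → ψ = 0.603
Converged at ψ = 0.603.

ψ = 0.603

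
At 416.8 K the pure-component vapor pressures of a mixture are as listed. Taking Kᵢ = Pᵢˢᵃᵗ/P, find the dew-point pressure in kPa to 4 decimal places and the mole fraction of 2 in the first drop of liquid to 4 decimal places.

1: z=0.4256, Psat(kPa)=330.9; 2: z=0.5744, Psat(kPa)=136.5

Pdew = 182.0085 kPa, x_2 = 0.7659

At the dew point ψ → 1, so Σzᵢ/Kᵢ = 1 with Kᵢ = Pᵢˢᵃᵗ/P ⇒ 1/P = Σzᵢ/Pᵢˢᵃᵗ.
1/P = 0.4256/330.9 + 0.5744/136.5 = 0.0054942 ⇒ P = 182.0085 kPa
xᵢ = zᵢP/Pᵢˢᵃᵗ ⇒ x_2 = 0.5744·182.0085/136.5 = 0.7659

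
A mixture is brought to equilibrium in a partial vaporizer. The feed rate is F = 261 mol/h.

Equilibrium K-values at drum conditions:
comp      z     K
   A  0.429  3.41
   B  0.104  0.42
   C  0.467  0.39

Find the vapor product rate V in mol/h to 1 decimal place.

Material balance + equilibrium reduce to Σ zᵢ(Kᵢ−1)/(1+ψ(Kᵢ−1)) = 0.
Feasibility: ΣzᵢKᵢ = 1.689, Σzᵢ/Kᵢ = 1.571 — both > 1, two phases present.
Iterate (Newton) starting at ψ = 0.35:
  ψ = 0.350: g = 0.1229, g' = -1.069 → ψ = 0.465
  ψ = 0.465: g = 0.0073, g' = -0.958 → ψ = 0.473
Converged at ψ = 0.473.
Then V = ψ·F = 0.4726·261 = 123.3 mol/h and L = F − V = 137.7 mol/h.

V = 123.3 mol/h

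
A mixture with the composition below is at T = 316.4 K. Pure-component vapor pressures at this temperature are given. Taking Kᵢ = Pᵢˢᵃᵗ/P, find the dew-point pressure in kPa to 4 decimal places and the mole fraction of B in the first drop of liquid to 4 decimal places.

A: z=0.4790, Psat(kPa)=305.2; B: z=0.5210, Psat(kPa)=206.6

At the dew point ψ → 1, so Σzᵢ/Kᵢ = 1 with Kᵢ = Pᵢˢᵃᵗ/P ⇒ 1/P = Σzᵢ/Pᵢˢᵃᵗ.
1/P = 0.4790/305.2 + 0.5210/206.6 = 0.0040912 ⇒ P = 244.4244 kPa
xᵢ = zᵢP/Pᵢˢᵃᵗ ⇒ x_B = 0.5210·244.4244/206.6 = 0.6164

Pdew = 244.4244 kPa, x_B = 0.6164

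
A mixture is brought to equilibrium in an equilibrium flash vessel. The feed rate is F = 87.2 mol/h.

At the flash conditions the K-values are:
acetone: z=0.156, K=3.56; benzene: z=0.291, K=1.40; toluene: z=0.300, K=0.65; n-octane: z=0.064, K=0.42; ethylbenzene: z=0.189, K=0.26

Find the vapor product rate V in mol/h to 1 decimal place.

Newton–Raphson from ψ = 0.68:
  ψ = 0.680: g = -0.2434, g' = -0.706 → ψ = 0.335
  ψ = 0.335: g = -0.0336, g' = -0.596 → ψ = 0.279
  ψ = 0.279: g = 0.0008, g' = -0.626 → ψ = 0.280
Converged at ψ = 0.280.
Then V = ψ·F = 0.2803·87.2 = 24.4 mol/h and L = F − V = 62.8 mol/h.

V = 24.4 mol/h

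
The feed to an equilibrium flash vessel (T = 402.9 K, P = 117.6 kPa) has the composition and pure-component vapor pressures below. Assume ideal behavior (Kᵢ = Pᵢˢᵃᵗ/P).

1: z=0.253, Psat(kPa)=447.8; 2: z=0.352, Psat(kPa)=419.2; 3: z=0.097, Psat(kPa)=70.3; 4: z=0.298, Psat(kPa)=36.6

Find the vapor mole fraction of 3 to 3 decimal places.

Raoult's law: Kᵢ = Pᵢˢᵃᵗ/P = Pᵢˢᵃᵗ/117.6.
  K_1 = 447.8/117.6 = 3.80782, K_2 = 419.2/117.6 = 3.56463, K_3 = 70.3/117.6 = 0.59779, K_4 = 36.6/117.6 = 0.31122
Rachford–Rice: g(β) = Σ zᵢ(Kᵢ−1)/(1+β(Kᵢ−1)) = 0.
Check two-phase: ΣzᵢKᵢ = 2.369 > 1 and Σzᵢ/Kᵢ = 1.285 > 1, so g(0) = 1.369 > 0 and g(1) = -0.285 < 0.
Iterate (Newton) starting at β = 0.67:
  β = 0.670: g = 0.1441, g' = -1.070 → β = 0.805
  β = 0.805: g = -0.0055, g' = -1.180 → β = 0.800
Converged at β = 0.800.
Compositions from xᵢ = zᵢ/(1+β(Kᵢ−1)), yᵢ = Kᵢxᵢ:
  1: x = 0.078, y = 0.297
  2: x = 0.115, y = 0.411
  3: x = 0.143, y = 0.085
  4: x = 0.664, y = 0.207

y_3 = 0.085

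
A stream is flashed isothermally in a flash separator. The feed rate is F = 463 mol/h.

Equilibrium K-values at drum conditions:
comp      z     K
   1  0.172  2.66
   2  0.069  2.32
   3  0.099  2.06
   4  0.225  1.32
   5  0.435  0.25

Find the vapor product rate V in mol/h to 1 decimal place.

V = 126.9 mol/h

Let ψ = V/F and solve Σ zᵢ(Kᵢ−1)/(1+ψ(Kᵢ−1)) = 0.
g(0) = ΣzᵢKᵢ − 1 = 0.227 and g(1) = 1 − Σzᵢ/Kᵢ = -1.053, so a root lies in (0, 1).
Newton–Raphson from ψ = 0.5:
  ψ = 0.500: g = -0.1805, g' = -0.876 → ψ = 0.294
  ψ = 0.294: g = -0.0153, g' = -0.763 → ψ = 0.274
Converged at ψ = 0.274.
Then V = ψ·F = 0.2740·463 = 126.9 mol/h and L = F − V = 336.1 mol/h.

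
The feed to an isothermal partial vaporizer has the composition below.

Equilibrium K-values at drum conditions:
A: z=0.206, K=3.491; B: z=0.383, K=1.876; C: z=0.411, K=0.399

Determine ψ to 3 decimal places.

Newton–Raphson from ψ = 0.33:
  ψ = 0.330: g = 0.2338, g' = -0.793 → ψ = 0.625
  ψ = 0.625: g = 0.0220, g' = -0.699 → ψ = 0.656
Converged at ψ = 0.656.

ψ = 0.656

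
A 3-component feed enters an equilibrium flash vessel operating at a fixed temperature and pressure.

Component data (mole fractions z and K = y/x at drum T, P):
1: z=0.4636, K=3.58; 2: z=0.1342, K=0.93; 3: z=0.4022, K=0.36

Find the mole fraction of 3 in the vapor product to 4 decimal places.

Material balance + equilibrium reduce to Σ zᵢ(Kᵢ−1)/(1+ψ(Kᵢ−1)) = 0.
Feasibility: ΣzᵢKᵢ = 1.9293, Σzᵢ/Kᵢ = 1.3910 — both > 1, two phases present.
Newton–Raphson from ψ = 0.61:
  ψ = 0.6100: g = 0.03265, g' = -0.9099 → ψ = 0.6459
  ψ = 0.6459: g = -0.00004, g' = -0.9135 → ψ = 0.6458
Converged at ψ = 0.6458.
Compositions from xᵢ = zᵢ/(1+ψ(Kᵢ−1)), yᵢ = Kᵢxᵢ:
  1: x = 0.1739, y = 0.6225
  2: x = 0.1406, y = 0.1307
  3: x = 0.6856, y = 0.2468

y_3 = 0.2468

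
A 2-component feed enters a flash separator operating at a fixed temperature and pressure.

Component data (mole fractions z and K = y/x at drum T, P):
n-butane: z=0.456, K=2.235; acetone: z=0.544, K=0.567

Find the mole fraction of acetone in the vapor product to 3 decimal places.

Rachford–Rice: g(ψ) = Σ zᵢ(Kᵢ−1)/(1+ψ(Kᵢ−1)) = 0.
Feasibility: ΣzᵢKᵢ = 1.328, Σzᵢ/Kᵢ = 1.163 — both > 1, two phases present.
Binary case is linear: z₁(K₁−1)(1+ψ(K₂−1)) + z₂(K₂−1)(1+ψ(K₁−1)) = 0
⇒ ψ = [z₁(K₁−1)+z₂(K₂−1)] / [−(K₁−1)(K₂−1)] = 0.3276/0.5348 = 0.613
Compositions from xᵢ = zᵢ/(1+ψ(Kᵢ−1)), yᵢ = Kᵢxᵢ:
  n-butane: x = 0.260, y = 0.580
  acetone: x = 0.740, y = 0.420

y_acetone = 0.420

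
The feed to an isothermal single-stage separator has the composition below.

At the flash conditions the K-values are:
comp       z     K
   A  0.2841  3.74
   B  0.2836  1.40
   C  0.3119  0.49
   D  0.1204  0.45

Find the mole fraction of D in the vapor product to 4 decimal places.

y_D = 0.0881

Rachford–Rice: g(ψ) = Σ zᵢ(Kᵢ−1)/(1+ψ(Kᵢ−1)) = 0.
Check two-phase: ΣzᵢKᵢ = 1.6666 > 1 and Σzᵢ/Kᵢ = 1.1826 > 1, so g(0) = 0.6666 > 0 and g(1) = -0.1826 < 0.
Newton–Raphson from ψ = 0.5:
  ψ = 0.5000: g = 0.11813, g' = -0.6267 → ψ = 0.6885
  ψ = 0.6885: g = 0.00690, g' = -0.5709 → ψ = 0.7006
Converged at ψ = 0.7006.
Compositions from xᵢ = zᵢ/(1+ψ(Kᵢ−1)), yᵢ = Kᵢxᵢ:
  A: x = 0.0973, y = 0.3639
  B: x = 0.2215, y = 0.3101
  C: x = 0.4853, y = 0.2378
  D: x = 0.1959, y = 0.0881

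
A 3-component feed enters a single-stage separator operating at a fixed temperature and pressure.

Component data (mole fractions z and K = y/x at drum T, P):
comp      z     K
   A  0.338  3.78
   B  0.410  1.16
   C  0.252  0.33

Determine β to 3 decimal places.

β = 0.782

Let β = V/F and solve Σ zᵢ(Kᵢ−1)/(1+β(Kᵢ−1)) = 0.
g(0) = ΣzᵢKᵢ − 1 = 0.836 and g(1) = 1 − Σzᵢ/Kᵢ = -0.207, so a root lies in (0, 1).
Newton–Raphson from β = 0.5:
  β = 0.500: g = 0.2000, g' = -0.722 → β = 0.777
  β = 0.777: g = 0.0035, g' = -0.762 → β = 0.782
Converged at β = 0.782.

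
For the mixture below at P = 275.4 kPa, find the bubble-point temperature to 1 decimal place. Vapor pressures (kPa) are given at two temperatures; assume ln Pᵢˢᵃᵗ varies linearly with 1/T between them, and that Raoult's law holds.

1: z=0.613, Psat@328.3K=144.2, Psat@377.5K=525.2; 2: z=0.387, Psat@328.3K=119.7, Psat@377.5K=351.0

Bubble-point temperature: ΣzᵢPᵢˢᵃᵗ(T) = P. Interpolate ln Pᵢˢᵃᵗ = aᵢ + bᵢ/T.
  T = 328.3 K: ΣzᵢPᵢˢᵃᵗ = 134.72 kPa
  T = 377.5 K: ΣzᵢPᵢˢᵃᵗ = 457.78 kPa
  T = 352.9 K: ΣzᵢPᵢˢᵃᵗ = 258.83 kPa
  T = 365.2 K: ΣzᵢPᵢˢᵃᵗ = 347.45 kPa
  T = 359.0 K: ΣzᵢPᵢˢᵃᵗ = 300.26 kPa
  T = 355.9 K: ΣzᵢPᵢˢᵃᵗ = 278.61 kPa
  T = 354.4 K: ΣzᵢPᵢˢᵃᵗ = 268.57 kPa
Interpolating between 354.4 K and 355.9 K gives T ≈ 355.4 K.

T = 355.4 K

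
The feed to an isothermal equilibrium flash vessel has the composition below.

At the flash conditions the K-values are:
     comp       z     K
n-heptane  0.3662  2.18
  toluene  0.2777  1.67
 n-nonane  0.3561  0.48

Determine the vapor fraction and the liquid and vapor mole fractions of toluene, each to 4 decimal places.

ψ = 0.8550, x_toluene = 0.1766, y_toluene = 0.2949

Material balance + equilibrium reduce to Σ zᵢ(Kᵢ−1)/(1+ψ(Kᵢ−1)) = 0.
Feasibility: ΣzᵢKᵢ = 1.4330, Σzᵢ/Kᵢ = 1.0761 — both > 1, two phases present.
Iterate (Newton) starting at ψ = 0.33:
  ψ = 0.3300: g = 0.23985, g' = -0.4881 → ψ = 0.8214
  ψ = 0.8214: g = 0.01619, g' = -0.4768 → ψ = 0.8554
  ψ = 0.8554: g = -0.00020, g' = -0.4890 → ψ = 0.8550
Converged at ψ = 0.8550.
Compositions from xᵢ = zᵢ/(1+ψ(Kᵢ−1)), yᵢ = Kᵢxᵢ:
  n-heptane: x = 0.1823, y = 0.3974
  toluene: x = 0.1766, y = 0.2949
  n-nonane: x = 0.6411, y = 0.3078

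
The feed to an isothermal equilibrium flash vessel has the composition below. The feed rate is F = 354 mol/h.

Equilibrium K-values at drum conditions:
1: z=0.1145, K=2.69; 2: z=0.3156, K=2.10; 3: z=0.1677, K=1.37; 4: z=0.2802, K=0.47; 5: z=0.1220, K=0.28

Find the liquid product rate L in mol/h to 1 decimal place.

Material balance + equilibrium reduce to Σ zᵢ(Kᵢ−1)/(1+V/F(Kᵢ−1)) = 0.
g(0) = ΣzᵢKᵢ − 1 = 0.3664 and g(1) = 1 − Σzᵢ/Kᵢ = -0.3471, so a root lies in (0, 1).
Newton iteration, V/F⁰ = 0.5:
  V/F = 0.5000: g = 0.04192, g' = -0.5715 → V/F = 0.5734
  V/F = 0.5734: g = -0.00057, g' = -0.5894 → V/F = 0.5724
Converged at V/F = 0.5724.
Then V = V/F·F = 0.5724·354 = 202.6 mol/h and L = F − V = 151.4 mol/h.

L = 151.4 mol/h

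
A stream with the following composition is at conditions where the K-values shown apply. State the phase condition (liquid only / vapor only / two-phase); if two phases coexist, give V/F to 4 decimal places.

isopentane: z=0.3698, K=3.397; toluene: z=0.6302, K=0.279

ΣzᵢKᵢ = 1.4320; Σzᵢ/Kᵢ = 2.3676.
Both exceed 1, so a two-phase solution exists.
Material balance + equilibrium reduce to Σ zᵢ(Kᵢ−1)/(1+ψ(Kᵢ−1)) = 0.
Binary case is linear: z₁(K₁−1)(1+ψ(K₂−1)) + z₂(K₂−1)(1+ψ(K₁−1)) = 0
⇒ ψ = [z₁(K₁−1)+z₂(K₂−1)] / [−(K₁−1)(K₂−1)] = 0.43204/1.72824 = 0.2500

two-phase, V/F = 0.2500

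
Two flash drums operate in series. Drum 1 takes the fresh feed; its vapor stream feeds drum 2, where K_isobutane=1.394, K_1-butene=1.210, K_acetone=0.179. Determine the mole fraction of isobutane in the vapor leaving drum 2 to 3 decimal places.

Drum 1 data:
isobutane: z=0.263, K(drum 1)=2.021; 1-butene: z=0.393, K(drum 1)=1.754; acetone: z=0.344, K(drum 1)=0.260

Drum 1:
Newton iteration, ψ₁⁰ = 0.64:
  ψ₁ = 0.640: g = -0.1213, g' = -0.882 → ψ₁ = 0.502
  ψ₁ = 0.502: g = -0.0128, g' = -0.715 → ψ₁ = 0.484
Converged at ψ₁ = 0.484.
Drum-1 compositions:
  isobutane: x = 0.176, y = 0.356
  1-butene: x = 0.288, y = 0.505
  acetone: x = 0.536, y = 0.139
Drum-2 feed = drum-1 vapor: z₂ = (0.3557, 0.5049, 0.1394).
Drum 2:
Let ψ₂ = V/F and solve Σ zᵢ(Kᵢ−1)/(1+ψ₂(Kᵢ−1)) = 0.
Check two-phase: ΣzᵢKᵢ = 1.132 > 1 and Σzᵢ/Kᵢ = 1.451 > 1, so g(0) = 0.132 > 0 and g(1) = -0.451 < 0.
Iterate (Newton) starting at ψ₂ = 0.62:
  ψ₂ = 0.620: g = -0.0266, g' = -0.443 → ψ₂ = 0.560
  ψ₂ = 0.560: g = -0.0021, g' = -0.377 → ψ₂ = 0.554
Converged at ψ₂ = 0.554.
  isobutane: x = 0.292, y = 0.407
  1-butene: x = 0.452, y = 0.547
  acetone: x = 0.256, y = 0.046

y_isobutane (drum 2) = 0.407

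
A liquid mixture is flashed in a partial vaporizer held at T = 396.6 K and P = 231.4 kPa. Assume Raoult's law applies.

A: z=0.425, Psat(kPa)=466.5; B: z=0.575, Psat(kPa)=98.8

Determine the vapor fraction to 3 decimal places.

ψ = 0.176

Raoult's law: Kᵢ = Pᵢˢᵃᵗ/P = Pᵢˢᵃᵗ/231.4.
  K_A = 466.5/231.4 = 2.01599, K_B = 98.8/231.4 = 0.42697
Binary case is linear: z₁(K₁−1)(1+ψ(K₂−1)) + z₂(K₂−1)(1+ψ(K₁−1)) = 0
⇒ ψ = [z₁(K₁−1)+z₂(K₂−1)] / [−(K₁−1)(K₂−1)] = 0.1023/0.5822 = 0.176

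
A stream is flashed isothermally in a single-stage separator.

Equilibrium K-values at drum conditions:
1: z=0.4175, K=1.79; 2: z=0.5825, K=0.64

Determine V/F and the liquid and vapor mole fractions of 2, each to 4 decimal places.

Material balance + equilibrium reduce to Σ zᵢ(Kᵢ−1)/(1+V/F(Kᵢ−1)) = 0.
Feasibility: ΣzᵢKᵢ = 1.1201, Σzᵢ/Kᵢ = 1.1434 — both > 1, two phases present.
Binary case is linear: z₁(K₁−1)(1+V/F(K₂−1)) + z₂(K₂−1)(1+V/F(K₁−1)) = 0
⇒ V/F = [z₁(K₁−1)+z₂(K₂−1)] / [−(K₁−1)(K₂−1)] = 0.12012/0.28440 = 0.4224
Compositions from xᵢ = zᵢ/(1+V/F(Kᵢ−1)), yᵢ = Kᵢxᵢ:
  1: x = 0.3130, y = 0.5603
  2: x = 0.6870, y = 0.4397

V/F = 0.4224, x_2 = 0.6870, y_2 = 0.4397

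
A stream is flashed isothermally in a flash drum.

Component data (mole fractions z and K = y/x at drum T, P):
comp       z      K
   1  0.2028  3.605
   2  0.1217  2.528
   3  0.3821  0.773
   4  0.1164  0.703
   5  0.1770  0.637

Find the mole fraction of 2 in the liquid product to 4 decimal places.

x_2 = 0.0531

Material balance + equilibrium reduce to Σ zᵢ(Kᵢ−1)/(1+ψ(Kᵢ−1)) = 0.
Check two-phase: ΣzᵢKᵢ = 1.5287 > 1 and Σzᵢ/Kᵢ = 1.0421 > 1, so g(0) = 0.5287 > 0 and g(1) = -0.0421 < 0.
Newton iteration, ψ⁰ = 0.45:
  ψ = 0.4500: g = 0.14009, g' = -0.4628 → ψ = 0.7527
  ψ = 0.7527: g = 0.02739, g' = -0.3083 → ψ = 0.8415
  ψ = 0.8415: g = 0.00104, g' = -0.2861 → ψ = 0.8451
Converged at ψ = 0.8451.
Compositions from xᵢ = zᵢ/(1+ψ(Kᵢ−1)), yᵢ = Kᵢxᵢ:
  1: x = 0.0633, y = 0.2284
  2: x = 0.0531, y = 0.1343
  3: x = 0.4728, y = 0.3655
  4: x = 0.1554, y = 0.1093
  5: x = 0.2553, y = 0.1626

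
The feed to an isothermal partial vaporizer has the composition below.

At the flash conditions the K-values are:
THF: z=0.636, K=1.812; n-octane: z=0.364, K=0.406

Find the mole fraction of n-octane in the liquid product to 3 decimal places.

Iterate (Newton) starting at V/F = 0.5:
  V/F = 0.500: g = 0.0597, g' = -0.472 → V/F = 0.627
  V/F = 0.627: g = -0.0021, g' = -0.510 → V/F = 0.622
Converged at V/F = 0.622.
Compositions from xᵢ = zᵢ/(1+V/F(Kᵢ−1)), yᵢ = Kᵢxᵢ:
  THF: x = 0.422, y = 0.766
  n-octane: x = 0.578, y = 0.234

x_n-octane = 0.578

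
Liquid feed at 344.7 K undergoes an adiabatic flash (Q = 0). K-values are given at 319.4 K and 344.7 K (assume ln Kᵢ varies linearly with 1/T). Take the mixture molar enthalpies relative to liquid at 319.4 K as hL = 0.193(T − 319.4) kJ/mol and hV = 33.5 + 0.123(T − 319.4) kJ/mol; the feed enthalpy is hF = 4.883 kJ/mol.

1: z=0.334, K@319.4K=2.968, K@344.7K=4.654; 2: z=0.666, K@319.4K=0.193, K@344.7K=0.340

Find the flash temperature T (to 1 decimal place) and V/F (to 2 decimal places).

Adiabatic flash: solve Rachford–Rice at each trial T, then check hF = ψ·hV(T) + (1−ψ)·hL(T).
  T = 319.4 K: K = (2.968, 0.193), RR gives ψ = 0.075, H_out = 2.528 kJ/mol
  T = 344.7 K: K = (4.654, 0.340), RR gives ψ = 0.324, H_out = 15.157 kJ/mol
  T = 332.0 K: K = (3.745, 0.259), RR gives ψ = 0.208, H_out = 9.214 kJ/mol
  T = 325.7 K: K = (3.342, 0.224), RR gives ψ = 0.146, H_out = 6.043 kJ/mol
  T = 322.5 K: K = (3.148, 0.208), RR gives ψ = 0.112, H_out = 4.313 kJ/mol
  T = 324.1 K: K = (3.244, 0.216), RR gives ψ = 0.129, H_out = 5.190 kJ/mol
Linear interpolation between T = 322.5 (H_out = 4.313) and T = 324.1 (H_out = 5.190) on hF = 4.883 gives T ≈ 323.5 K, at which ψ = 0.12.

T = 323.5 K, V/F = 0.12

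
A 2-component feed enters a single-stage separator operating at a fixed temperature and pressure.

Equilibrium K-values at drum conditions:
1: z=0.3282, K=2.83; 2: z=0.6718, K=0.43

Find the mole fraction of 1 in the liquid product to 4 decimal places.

Newton iteration, ψ⁰ = 0.38:
  ψ = 0.3800: g = -0.13454, g' = -0.7380 → ψ = 0.1977
  ψ = 0.1977: g = 0.00948, g' = -0.8699 → ψ = 0.2086
  ψ = 0.2086: g = 0.00007, g' = -0.8568 → ψ = 0.2087
Converged at ψ = 0.2087.
Compositions from xᵢ = zᵢ/(1+ψ(Kᵢ−1)), yᵢ = Kᵢxᵢ:
  1: x = 0.2375, y = 0.6721
  2: x = 0.7625, y = 0.3279

x_1 = 0.2375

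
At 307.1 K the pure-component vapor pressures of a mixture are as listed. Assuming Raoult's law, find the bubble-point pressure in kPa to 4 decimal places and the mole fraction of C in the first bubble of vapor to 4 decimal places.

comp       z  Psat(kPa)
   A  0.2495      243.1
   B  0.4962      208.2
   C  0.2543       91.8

Pbub = 187.3070 kPa, y_C = 0.1246

At the bubble point ψ → 0, so ΣzᵢKᵢ = 1 with Kᵢ = Pᵢˢᵃᵗ/P ⇒ P = ΣzᵢPᵢˢᵃᵗ.
P = 0.2495·243.1 + 0.4962·208.2 + 0.2543·91.8 = 187.3070 kPa
yᵢ = zᵢPᵢˢᵃᵗ/P ⇒ y_C = 0.2543·91.8/187.3070 = 0.1246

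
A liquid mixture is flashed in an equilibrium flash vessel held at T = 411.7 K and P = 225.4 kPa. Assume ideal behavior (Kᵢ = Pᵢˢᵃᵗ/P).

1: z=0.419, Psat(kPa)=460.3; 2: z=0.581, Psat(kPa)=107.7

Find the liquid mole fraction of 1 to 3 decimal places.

Raoult's law: Kᵢ = Pᵢˢᵃᵗ/P = Pᵢˢᵃᵗ/225.4.
  K_1 = 460.3/225.4 = 2.04215, K_2 = 107.7/225.4 = 0.47782
Rachford–Rice: g(ψ) = Σ zᵢ(Kᵢ−1)/(1+ψ(Kᵢ−1)) = 0.
g(0) = ΣzᵢKᵢ − 1 = 0.133 and g(1) = 1 − Σzᵢ/Kᵢ = -0.421, so a root lies in (0, 1).
Iterate (Newton) starting at ψ = 0.37:
  ψ = 0.370: g = -0.0609, g' = -0.480 → ψ = 0.243
  ψ = 0.243: g = 0.0008, g' = -0.497 → ψ = 0.245
Converged at ψ = 0.245.
Compositions from xᵢ = zᵢ/(1+ψ(Kᵢ−1)), yᵢ = Kᵢxᵢ:
  1: x = 0.334, y = 0.682
  2: x = 0.666, y = 0.318

x_1 = 0.334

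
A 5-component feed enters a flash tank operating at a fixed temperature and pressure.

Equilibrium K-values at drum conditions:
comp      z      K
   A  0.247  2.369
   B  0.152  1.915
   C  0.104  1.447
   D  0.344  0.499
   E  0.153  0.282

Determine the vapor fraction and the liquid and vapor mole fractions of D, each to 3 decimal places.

ψ = 0.383, x_D = 0.426, y_D = 0.212

Rachford–Rice: g(ψ) = Σ zᵢ(Kᵢ−1)/(1+ψ(Kᵢ−1)) = 0.
g(0) = ΣzᵢKᵢ − 1 = 0.242 and g(1) = 1 − Σzᵢ/Kᵢ = -0.487, so a root lies in (0, 1).
Newton–Raphson from ψ = 0.5:
  ψ = 0.500: g = -0.0672, g' = -0.583 → ψ = 0.385
  ψ = 0.385: g = -0.0012, g' = -0.566 → ψ = 0.383
Converged at ψ = 0.383.
Compositions from xᵢ = zᵢ/(1+ψ(Kᵢ−1)), yᵢ = Kᵢxᵢ:
  A: x = 0.162, y = 0.384
  B: x = 0.113, y = 0.216
  C: x = 0.089, y = 0.129
  D: x = 0.426, y = 0.212
  E: x = 0.211, y = 0.059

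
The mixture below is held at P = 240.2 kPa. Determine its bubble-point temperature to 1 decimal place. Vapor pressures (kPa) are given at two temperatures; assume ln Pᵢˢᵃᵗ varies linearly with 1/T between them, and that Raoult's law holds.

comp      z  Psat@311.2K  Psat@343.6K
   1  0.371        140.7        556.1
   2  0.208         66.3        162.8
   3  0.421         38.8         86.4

Bubble-point temperature: ΣzᵢPᵢˢᵃᵗ(T) = P. Interpolate ln Pᵢˢᵃᵗ = aᵢ + bᵢ/T.
  T = 311.2 K: ΣzᵢPᵢˢᵃᵗ = 82.32 kPa
  T = 343.6 K: ΣzᵢPᵢˢᵃᵗ = 276.55 kPa
  T = 327.4 K: ΣzᵢPᵢˢᵃᵗ = 154.32 kPa
  T = 335.5 K: ΣzᵢPᵢˢᵃᵗ = 207.72 kPa
  T = 339.6 K: ΣzᵢPᵢˢᵃᵗ = 240.42 kPa
  T = 337.6 K: ΣzᵢPᵢˢᵃᵗ = 223.95 kPa
Interpolating between 337.6 K and 339.6 K gives T ≈ 339.6 K.

T = 339.6 K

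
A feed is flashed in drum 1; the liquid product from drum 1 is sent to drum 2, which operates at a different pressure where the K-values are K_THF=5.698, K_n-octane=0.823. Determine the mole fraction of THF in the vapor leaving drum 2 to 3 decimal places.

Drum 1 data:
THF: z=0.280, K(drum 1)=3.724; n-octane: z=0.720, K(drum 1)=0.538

y_THF (drum 2) = 0.207

Drum 1:
Rachford–Rice: g(ψ₁) = Σ zᵢ(Kᵢ−1)/(1+ψ₁(Kᵢ−1)) = 0.
g(0) = ΣzᵢKᵢ − 1 = 0.430 and g(1) = 1 − Σzᵢ/Kᵢ = -0.413, so a root lies in (0, 1).
Binary case is linear: z₁(K₁−1)(1+ψ₁(K₂−1)) + z₂(K₂−1)(1+ψ₁(K₁−1)) = 0
⇒ ψ₁ = [z₁(K₁−1)+z₂(K₂−1)] / [−(K₁−1)(K₂−1)] = 0.4301/1.2585 = 0.342
Drum-1 compositions:
  THF: x = 0.145, y = 0.540
  n-octane: x = 0.855, y = 0.460
Drum-2 feed = drum-1 liquid: z₂ = (0.1450, 0.8550).
Drum 2:
Material balance + equilibrium reduce to Σ zᵢ(Kᵢ−1)/(1+ψ₂(Kᵢ−1)) = 0.
Check two-phase: ΣzᵢKᵢ = 1.530 > 1 and Σzᵢ/Kᵢ = 1.064 > 1, so g(0) = 0.530 > 0 and g(1) = -0.064 < 0.
Iterate (Newton) starting at ψ₂ = 0.5:
  ψ₂ = 0.500: g = 0.0374, g' = -0.318 → ψ₂ = 0.618
  ψ₂ = 0.618: g = 0.0047, g' = -0.244 → ψ₂ = 0.637
Converged at ψ₂ = 0.637.
  THF: x = 0.036, y = 0.207
  n-octane: x = 0.964, y = 0.793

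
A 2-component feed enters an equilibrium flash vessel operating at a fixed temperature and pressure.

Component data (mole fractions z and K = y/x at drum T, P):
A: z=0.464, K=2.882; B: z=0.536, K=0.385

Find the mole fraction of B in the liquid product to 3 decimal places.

Newton–Raphson from ψ = 0.42:
  ψ = 0.420: g = 0.0433, g' = -0.881 → ψ = 0.469
  ψ = 0.469: g = 0.0005, g' = -0.864 → ψ = 0.470
Converged at ψ = 0.470.
Compositions from xᵢ = zᵢ/(1+ψ(Kᵢ−1)), yᵢ = Kᵢxᵢ:
  A: x = 0.246, y = 0.710
  B: x = 0.754, y = 0.290

x_B = 0.754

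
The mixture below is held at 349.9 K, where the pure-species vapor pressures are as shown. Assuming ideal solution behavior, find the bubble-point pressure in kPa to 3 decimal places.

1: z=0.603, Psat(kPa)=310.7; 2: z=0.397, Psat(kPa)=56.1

Pbub = 209.624 kPa

At the bubble point ψ → 0, so ΣzᵢKᵢ = 1 with Kᵢ = Pᵢˢᵃᵗ/P ⇒ P = ΣzᵢPᵢˢᵃᵗ.
P = 0.603·310.7 + 0.397·56.1 = 209.624 kPa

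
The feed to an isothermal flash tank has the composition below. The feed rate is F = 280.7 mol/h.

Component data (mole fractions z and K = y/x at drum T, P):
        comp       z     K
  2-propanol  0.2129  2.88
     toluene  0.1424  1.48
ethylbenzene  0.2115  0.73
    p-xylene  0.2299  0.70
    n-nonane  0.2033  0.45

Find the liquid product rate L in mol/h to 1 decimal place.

L = 168.4 mol/h

Rachford–Rice: g(ψ) = Σ zᵢ(Kᵢ−1)/(1+ψ(Kᵢ−1)) = 0.
Check two-phase: ΣzᵢKᵢ = 1.2307 > 1 and Σzᵢ/Kᵢ = 1.2401 > 1, so g(0) = 0.2307 > 0 and g(1) = -0.2401 < 0.
Newton–Raphson from ψ = 0.48:
  ψ = 0.4800: g = -0.03216, g' = -0.3917 → ψ = 0.3979
  ψ = 0.3979: g = 0.00092, g' = -0.4162 → ψ = 0.4001
Converged at ψ = 0.4001.
Then V = ψ·F = 0.4001·280.7 = 112.3 mol/h and L = F − V = 168.4 mol/h.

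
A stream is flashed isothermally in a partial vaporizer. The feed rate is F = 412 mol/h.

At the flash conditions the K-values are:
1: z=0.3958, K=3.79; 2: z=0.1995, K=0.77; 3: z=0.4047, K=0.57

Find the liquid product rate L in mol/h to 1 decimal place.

Rachford–Rice: g(V/F) = Σ zᵢ(Kᵢ−1)/(1+V/F(Kᵢ−1)) = 0.
Check two-phase: ΣzᵢKᵢ = 1.8844 > 1 and Σzᵢ/Kᵢ = 1.0735 > 1, so g(0) = 0.8844 > 0 and g(1) = -0.0735 < 0.
Iterate (Newton) starting at V/F = 0.5:
  V/F = 0.5000: g = 0.18755, g' = -0.6720 → V/F = 0.7791
  V/F = 0.7791: g = 0.03037, g' = -0.4908 → V/F = 0.8410
  V/F = 0.8410: g = 0.00052, g' = -0.4750 → V/F = 0.8421
Converged at V/F = 0.8421.
Then V = V/F·F = 0.8421·412 = 346.9 mol/h and L = F − V = 65.1 mol/h.

L = 65.1 mol/h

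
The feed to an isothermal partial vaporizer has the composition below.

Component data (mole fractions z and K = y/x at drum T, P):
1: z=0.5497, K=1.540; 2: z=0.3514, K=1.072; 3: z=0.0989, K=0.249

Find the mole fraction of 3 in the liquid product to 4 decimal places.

x_3 = 0.2986

Material balance + equilibrium reduce to Σ zᵢ(Kᵢ−1)/(1+ψ(Kᵢ−1)) = 0.
g(0) = ΣzᵢKᵢ − 1 = 0.2479 and g(1) = 1 − Σzᵢ/Kᵢ = -0.0819, so a root lies in (0, 1).
Newton–Raphson from ψ = 0.5:
  ψ = 0.5000: g = 0.13922, g' = -0.2441 → ψ = 1.0000
  ψ = 1.0000: g = -0.08193, g' = -0.9688 → ψ = 0.9154
  ψ = 0.9154: g = -0.01529, g' = -0.6445 → ψ = 0.8917
  ψ = 0.8917: g = -0.00072, g' = -0.5858 → ψ = 0.8905
Converged at ψ = 0.8905.
Compositions from xᵢ = zᵢ/(1+ψ(Kᵢ−1)), yᵢ = Kᵢxᵢ:
  1: x = 0.3712, y = 0.5717
  2: x = 0.3302, y = 0.3540
  3: x = 0.2986, y = 0.0743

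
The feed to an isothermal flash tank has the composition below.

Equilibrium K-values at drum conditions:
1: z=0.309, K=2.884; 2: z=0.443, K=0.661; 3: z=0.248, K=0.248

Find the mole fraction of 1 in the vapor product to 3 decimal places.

Iterate (Newton) starting at ψ = 0.5:
  ψ = 0.500: g = -0.1799, g' = -0.725 → ψ = 0.252
  ψ = 0.252: g = 0.0006, g' = -0.779 → ψ = 0.253
Converged at ψ = 0.253.
Compositions from xᵢ = zᵢ/(1+ψ(Kᵢ−1)), yᵢ = Kᵢxᵢ:
  1: x = 0.209, y = 0.604
  2: x = 0.484, y = 0.320
  3: x = 0.306, y = 0.076

y_1 = 0.604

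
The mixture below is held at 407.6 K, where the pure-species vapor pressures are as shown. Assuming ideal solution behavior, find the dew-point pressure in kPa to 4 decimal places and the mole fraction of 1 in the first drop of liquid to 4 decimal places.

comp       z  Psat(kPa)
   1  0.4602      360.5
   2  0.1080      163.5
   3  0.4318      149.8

Pdew = 207.4852 kPa, x_1 = 0.2649

At the dew point ψ → 1, so Σzᵢ/Kᵢ = 1 with Kᵢ = Pᵢˢᵃᵗ/P ⇒ 1/P = Σzᵢ/Pᵢˢᵃᵗ.
1/P = 0.4602/360.5 + 0.1080/163.5 + 0.4318/149.8 = 0.0048196 ⇒ P = 207.4852 kPa
xᵢ = zᵢP/Pᵢˢᵃᵗ ⇒ x_1 = 0.4602·207.4852/360.5 = 0.2649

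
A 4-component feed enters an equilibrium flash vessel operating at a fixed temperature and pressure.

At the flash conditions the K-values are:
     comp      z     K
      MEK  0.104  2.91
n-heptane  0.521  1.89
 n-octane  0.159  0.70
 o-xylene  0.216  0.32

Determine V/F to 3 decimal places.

V/F = 0.748

Iterate (Newton) starting at V/F = 0.56:
  V/F = 0.560: g = 0.1109, g' = -0.554 → V/F = 0.760
  V/F = 0.760: g = -0.0084, g' = -0.662 → V/F = 0.748
Converged at V/F = 0.748.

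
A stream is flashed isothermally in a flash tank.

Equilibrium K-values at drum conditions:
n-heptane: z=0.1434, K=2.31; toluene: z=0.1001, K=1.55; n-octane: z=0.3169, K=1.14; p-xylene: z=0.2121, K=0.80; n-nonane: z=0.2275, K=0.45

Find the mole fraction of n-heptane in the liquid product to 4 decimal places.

x_n-heptane = 0.0929

Let β = V/F and solve Σ zᵢ(Kᵢ−1)/(1+β(Kᵢ−1)) = 0.
Feasibility: ΣzᵢKᵢ = 1.1197, Σzᵢ/Kᵢ = 1.1753 — both > 1, two phases present.
Iterate (Newton) starting at β = 0.5:
  β = 0.5000: g = -0.02157, g' = -0.2553 → β = 0.4155
  β = 0.4155: g = -0.00007, g' = -0.2545 → β = 0.4152
Converged at β = 0.4152.
Compositions from xᵢ = zᵢ/(1+β(Kᵢ−1)), yᵢ = Kᵢxᵢ:
  n-heptane: x = 0.0929, y = 0.2146
  toluene: x = 0.0815, y = 0.1263
  n-octane: x = 0.2995, y = 0.3414
  p-xylene: x = 0.2313, y = 0.1850
  n-nonane: x = 0.2948, y = 0.1327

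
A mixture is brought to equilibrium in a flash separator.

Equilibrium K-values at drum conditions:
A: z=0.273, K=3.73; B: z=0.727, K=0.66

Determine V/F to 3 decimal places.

Binary case is linear: z₁(K₁−1)(1+V/F(K₂−1)) + z₂(K₂−1)(1+V/F(K₁−1)) = 0
⇒ V/F = [z₁(K₁−1)+z₂(K₂−1)] / [−(K₁−1)(K₂−1)] = 0.4981/0.9282 = 0.537

V/F = 0.537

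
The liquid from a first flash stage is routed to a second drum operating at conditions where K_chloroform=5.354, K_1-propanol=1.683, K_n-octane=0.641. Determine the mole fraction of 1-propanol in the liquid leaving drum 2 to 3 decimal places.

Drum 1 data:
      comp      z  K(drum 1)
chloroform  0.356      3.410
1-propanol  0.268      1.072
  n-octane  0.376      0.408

Drum 1:
Material balance + equilibrium reduce to Σ zᵢ(Kᵢ−1)/(1+ψ₁(Kᵢ−1)) = 0.
Check two-phase: ΣzᵢKᵢ = 1.655 > 1 and Σzᵢ/Kᵢ = 1.276 > 1, so g(0) = 0.655 > 0 and g(1) = -0.276 < 0.
Newton–Raphson from ψ₁ = 0.5:
  ψ₁ = 0.500: g = 0.0915, g' = -0.692 → ψ₁ = 0.632
  ψ₁ = 0.632: g = 0.0027, g' = -0.662 → ψ₁ = 0.636
Converged at ψ₁ = 0.636.
Drum-1 compositions:
  chloroform: x = 0.141, y = 0.479
  1-propanol: x = 0.256, y = 0.275
  n-octane: x = 0.603, y = 0.246
Drum-2 feed = drum-1 liquid: z₂ = (0.1405, 0.2563, 0.6032).
Drum 2:
Material balance + equilibrium reduce to Σ zᵢ(Kᵢ−1)/(1+ψ₂(Kᵢ−1)) = 0.
g(0) = ΣzᵢKᵢ − 1 = 0.570 and g(1) = 1 − Σzᵢ/Kᵢ = -0.120, so a root lies in (0, 1).
Newton iteration, ψ₂⁰ = 0.54:
  ψ₂ = 0.540: g = 0.0418, g' = -0.421 → ψ₂ = 0.639
  ψ₂ = 0.639: g = 0.0024, g' = -0.375 → ψ₂ = 0.646
Converged at ψ₂ = 0.646.
  chloroform: x = 0.037, y = 0.197
  1-propanol: x = 0.178, y = 0.299
  n-octane: x = 0.785, y = 0.503

x_1-propanol (drum 2) = 0.178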